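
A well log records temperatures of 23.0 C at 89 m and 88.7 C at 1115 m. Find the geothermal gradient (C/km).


dT = 88.7 - 23.0 = 65.7 C
dz = 1115 - 89 = 1026 m
gradient = dT/dz * 1000 = 65.7/1026 * 1000 = 64.0351 C/km

64.0351


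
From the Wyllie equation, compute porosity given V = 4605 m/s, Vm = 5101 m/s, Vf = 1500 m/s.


1/V - 1/Vm = 1/4605 - 1/5101 = 2.112e-05
1/Vf - 1/Vm = 1/1500 - 1/5101 = 0.00047063
phi = 2.112e-05 / 0.00047063 = 0.0449

0.0449


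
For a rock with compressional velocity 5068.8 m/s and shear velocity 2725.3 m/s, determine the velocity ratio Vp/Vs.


Vp/Vs = 5068.8 / 2725.3
= 1.8599

1.8599


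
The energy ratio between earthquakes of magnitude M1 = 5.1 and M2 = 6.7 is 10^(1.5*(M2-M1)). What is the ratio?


M2 - M1 = 6.7 - 5.1 = 1.6
1.5 * 1.6 = 2.4
ratio = 10^2.4 = 251.19

251.19


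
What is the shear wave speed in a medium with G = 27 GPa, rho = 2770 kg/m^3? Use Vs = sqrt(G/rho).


Convert G to Pa: G = 27e9 Pa
Compute G/rho = 27e9 / 2770 = 9747292.4188
Vs = sqrt(9747292.4188) = 3122.07 m/s

3122.07


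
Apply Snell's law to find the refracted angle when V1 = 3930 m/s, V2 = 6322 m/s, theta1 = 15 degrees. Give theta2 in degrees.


sin(theta1) = sin(15 deg) = 0.258819
sin(theta2) = V2/V1 * sin(theta1) = 6322/3930 * 0.258819 = 0.41635
theta2 = arcsin(0.41635) = 24.6043 degrees

24.6043


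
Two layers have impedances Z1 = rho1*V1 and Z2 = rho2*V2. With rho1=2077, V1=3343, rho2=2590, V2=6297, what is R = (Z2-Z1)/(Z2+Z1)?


Z1 = 2077 * 3343 = 6943411
Z2 = 2590 * 6297 = 16309230
R = (16309230 - 6943411) / (16309230 + 6943411) = 9365819 / 23252641 = 0.4028

0.4028


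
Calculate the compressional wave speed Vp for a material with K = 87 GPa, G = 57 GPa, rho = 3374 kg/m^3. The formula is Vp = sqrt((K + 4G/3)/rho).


First compute the effective modulus:
K + 4G/3 = 87e9 + 4*57e9/3 = 163000000000.0 Pa
Then divide by density:
163000000000.0 / 3374 = 48310610.5513 Pa/(kg/m^3)
Take the square root:
Vp = sqrt(48310610.5513) = 6950.58 m/s

6950.58


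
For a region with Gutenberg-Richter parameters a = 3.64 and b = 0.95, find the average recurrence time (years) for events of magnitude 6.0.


log10(N) = 3.64 - 0.95*6.0 = -2.06
N = 10^-2.06 = 0.00871
T = 1/N = 1/0.00871 = 114.8154 years

114.8154


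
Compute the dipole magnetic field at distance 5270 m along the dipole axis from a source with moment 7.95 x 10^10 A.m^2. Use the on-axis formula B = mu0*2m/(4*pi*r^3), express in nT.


m = 7.95 x 10^10 = 79500000000 A.m^2
2m = 159000000000 A.m^2
r^3 = 5270^3 = 146363183000
B = (4pi*10^-7) * 159000000000 / (4*pi * 146363183000) * 1e9
= 199805.292768 / 1839254001875.27 * 1e9
= 108.6339 nT

108.6339


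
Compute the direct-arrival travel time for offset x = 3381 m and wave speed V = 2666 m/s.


t = x / V
= 3381 / 2666
= 1.2682 s

1.2682


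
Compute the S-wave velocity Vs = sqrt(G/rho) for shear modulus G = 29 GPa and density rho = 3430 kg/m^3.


Convert G to Pa: G = 29e9 Pa
Compute G/rho = 29e9 / 3430 = 8454810.4956
Vs = sqrt(8454810.4956) = 2907.72 m/s

2907.72


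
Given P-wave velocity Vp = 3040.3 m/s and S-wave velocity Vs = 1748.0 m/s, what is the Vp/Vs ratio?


Vp/Vs = 3040.3 / 1748.0
= 1.7393

1.7393


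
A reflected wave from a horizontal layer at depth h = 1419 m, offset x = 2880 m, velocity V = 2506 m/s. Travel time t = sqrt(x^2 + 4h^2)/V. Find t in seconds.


x^2 + 4h^2 = 2880^2 + 4*1419^2 = 8294400 + 8054244 = 16348644
sqrt(16348644) = 4043.3456
t = 4043.3456 / 2506 = 1.6135 s

1.6135


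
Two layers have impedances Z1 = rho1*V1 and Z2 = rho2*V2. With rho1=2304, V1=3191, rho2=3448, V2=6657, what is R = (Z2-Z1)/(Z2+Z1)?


Z1 = 2304 * 3191 = 7352064
Z2 = 3448 * 6657 = 22953336
R = (22953336 - 7352064) / (22953336 + 7352064) = 15601272 / 30305400 = 0.5148

0.5148


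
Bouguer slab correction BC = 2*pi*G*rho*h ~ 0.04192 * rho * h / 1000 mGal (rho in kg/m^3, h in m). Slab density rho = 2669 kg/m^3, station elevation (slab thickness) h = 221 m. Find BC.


BC = 0.04192 * rho * h / 1000
= 0.04192 * 2669 * 221 / 1000
= 24.7265 mGal

24.7265


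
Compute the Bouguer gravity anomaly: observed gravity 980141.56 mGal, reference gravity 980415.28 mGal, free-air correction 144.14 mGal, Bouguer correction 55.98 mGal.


BA = g_obs - g_ref + FAC - BC
= 980141.56 - 980415.28 + 144.14 - 55.98
= -185.56 mGal

-185.56


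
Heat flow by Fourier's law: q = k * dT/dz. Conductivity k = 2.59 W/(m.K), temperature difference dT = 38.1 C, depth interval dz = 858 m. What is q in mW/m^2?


q = k * dT / dz * 1000
= 2.59 * 38.1 / 858 * 1000
= 0.11501 * 1000
= 115.0105 mW/m^2

115.0105


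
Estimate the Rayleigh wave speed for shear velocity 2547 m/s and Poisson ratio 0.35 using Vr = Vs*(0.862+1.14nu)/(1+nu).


Numerator factor = 0.862 + 1.14*0.35 = 1.261
Denominator = 1 + 0.35 = 1.35
Vr = 2547 * 1.261 / 1.35 = 2379.09 m/s

2379.09


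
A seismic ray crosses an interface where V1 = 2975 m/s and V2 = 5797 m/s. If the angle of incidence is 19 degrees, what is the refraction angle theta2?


sin(theta1) = sin(19 deg) = 0.325568
sin(theta2) = V2/V1 * sin(theta1) = 5797/2975 * 0.325568 = 0.634393
theta2 = arcsin(0.634393) = 39.375 degrees

39.375


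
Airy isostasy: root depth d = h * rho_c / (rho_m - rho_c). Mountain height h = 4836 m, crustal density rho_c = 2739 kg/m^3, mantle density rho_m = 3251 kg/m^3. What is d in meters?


rho_m - rho_c = 3251 - 2739 = 512
d = 4836 * 2739 / 512
= 13245804 / 512
= 25870.71 m

25870.71


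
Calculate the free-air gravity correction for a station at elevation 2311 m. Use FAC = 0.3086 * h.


FAC = 0.3086 * h
= 0.3086 * 2311
= 713.1746 mGal

713.1746


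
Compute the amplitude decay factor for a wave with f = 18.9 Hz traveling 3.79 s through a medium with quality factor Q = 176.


pi*f*t/Q = pi*18.9*3.79/176 = 1.27861
A/A0 = exp(-1.27861) = 0.278424

0.278424


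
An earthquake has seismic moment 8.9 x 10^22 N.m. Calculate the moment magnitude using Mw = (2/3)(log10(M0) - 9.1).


log10(M0) = log10(8.9 x 10^22) = 22.9494
Mw = 2/3 * (22.9494 - 9.1)
= 2/3 * 13.8494
= 9.23

9.23


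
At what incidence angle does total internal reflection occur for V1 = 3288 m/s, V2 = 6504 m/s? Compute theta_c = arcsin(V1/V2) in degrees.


V1/V2 = 3288/6504 = 0.505535
theta_c = arcsin(0.505535) = 30.3669 degrees

30.3669


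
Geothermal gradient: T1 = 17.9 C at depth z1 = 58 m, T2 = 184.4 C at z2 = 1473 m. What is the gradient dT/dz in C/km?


dT = 184.4 - 17.9 = 166.5 C
dz = 1473 - 58 = 1415 m
gradient = dT/dz * 1000 = 166.5/1415 * 1000 = 117.6678 C/km

117.6678


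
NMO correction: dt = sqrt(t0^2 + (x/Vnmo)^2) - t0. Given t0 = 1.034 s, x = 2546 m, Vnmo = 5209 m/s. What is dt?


x/Vnmo = 2546/5209 = 0.488769
(x/Vnmo)^2 = 0.238896
t0^2 = 1.069156
sqrt(1.069156 + 0.238896) = 1.143701
dt = 1.143701 - 1.034 = 0.109701

0.109701


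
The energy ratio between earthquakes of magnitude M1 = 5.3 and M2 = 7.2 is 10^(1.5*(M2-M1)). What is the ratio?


M2 - M1 = 7.2 - 5.3 = 1.9
1.5 * 1.9 = 2.85
ratio = 10^2.85 = 707.95

707.95


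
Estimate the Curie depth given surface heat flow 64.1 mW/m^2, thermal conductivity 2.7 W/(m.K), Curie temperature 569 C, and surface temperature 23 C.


T_Curie - T_surf = 569 - 23 = 546 C
Convert q to W/m^2: 64.1 mW/m^2 = 0.0641 W/m^2
d = 546 * 2.7 / 0.0641 = 22998.44 m

22998.44


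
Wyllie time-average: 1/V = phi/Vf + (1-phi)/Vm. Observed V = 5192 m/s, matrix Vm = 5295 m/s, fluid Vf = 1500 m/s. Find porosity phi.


1/V - 1/Vm = 1/5192 - 1/5295 = 3.75e-06
1/Vf - 1/Vm = 1/1500 - 1/5295 = 0.00047781
phi = 3.75e-06 / 0.00047781 = 0.0078

0.0078


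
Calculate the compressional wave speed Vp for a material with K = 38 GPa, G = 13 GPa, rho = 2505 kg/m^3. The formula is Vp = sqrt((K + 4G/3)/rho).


First compute the effective modulus:
K + 4G/3 = 38e9 + 4*13e9/3 = 55333333333.33 Pa
Then divide by density:
55333333333.33 / 2505 = 22089155.0233 Pa/(kg/m^3)
Take the square root:
Vp = sqrt(22089155.0233) = 4699.91 m/s

4699.91


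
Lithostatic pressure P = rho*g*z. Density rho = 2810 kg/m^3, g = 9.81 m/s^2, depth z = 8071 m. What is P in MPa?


P = rho * g * z / 1e6
= 2810 * 9.81 * 8071 / 1e6
= 222485993.1 / 1e6
= 222.486 MPa

222.486


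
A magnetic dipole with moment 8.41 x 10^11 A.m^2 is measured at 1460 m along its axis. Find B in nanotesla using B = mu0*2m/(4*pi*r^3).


m = 8.41 x 10^11 = 841000000000 A.m^2
2m = 1682000000000 A.m^2
r^3 = 1460^3 = 3112136000
B = (4pi*10^-7) * 1682000000000 / (4*pi * 3112136000) * 1e9
= 2113663.537335 / 39108254378.29 * 1e9
= 54046.4813 nT

54046.4813


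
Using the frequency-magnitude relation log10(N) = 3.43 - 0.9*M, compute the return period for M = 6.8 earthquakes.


log10(N) = 3.43 - 0.9*6.8 = -2.69
N = 10^-2.69 = 0.002042
T = 1/N = 1/0.002042 = 489.7788 years

489.7788


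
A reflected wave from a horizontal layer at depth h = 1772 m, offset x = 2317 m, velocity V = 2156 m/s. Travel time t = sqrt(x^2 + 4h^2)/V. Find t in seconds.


x^2 + 4h^2 = 2317^2 + 4*1772^2 = 5368489 + 12559936 = 17928425
sqrt(17928425) = 4234.1971
t = 4234.1971 / 2156 = 1.9639 s

1.9639


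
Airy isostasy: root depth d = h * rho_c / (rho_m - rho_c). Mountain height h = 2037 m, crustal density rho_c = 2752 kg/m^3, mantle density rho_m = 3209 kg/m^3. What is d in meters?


rho_m - rho_c = 3209 - 2752 = 457
d = 2037 * 2752 / 457
= 5605824 / 457
= 12266.57 m

12266.57


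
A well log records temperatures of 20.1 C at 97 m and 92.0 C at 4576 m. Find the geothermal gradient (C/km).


dT = 92.0 - 20.1 = 71.9 C
dz = 4576 - 97 = 4479 m
gradient = dT/dz * 1000 = 71.9/4479 * 1000 = 16.0527 C/km

16.0527


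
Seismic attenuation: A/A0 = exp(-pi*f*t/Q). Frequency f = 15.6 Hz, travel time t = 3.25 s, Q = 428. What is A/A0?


pi*f*t/Q = pi*15.6*3.25/428 = 0.372147
A/A0 = exp(-0.372147) = 0.689253

0.689253


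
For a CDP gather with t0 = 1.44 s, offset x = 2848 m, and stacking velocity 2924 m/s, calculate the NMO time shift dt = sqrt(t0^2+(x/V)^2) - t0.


x/Vnmo = 2848/2924 = 0.974008
(x/Vnmo)^2 = 0.948692
t0^2 = 2.0736
sqrt(2.0736 + 0.948692) = 1.738474
dt = 1.738474 - 1.44 = 0.298474

0.298474


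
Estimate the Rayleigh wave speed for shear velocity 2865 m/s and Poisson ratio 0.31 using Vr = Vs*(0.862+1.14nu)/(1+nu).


Numerator factor = 0.862 + 1.14*0.31 = 1.2154
Denominator = 1 + 0.31 = 1.31
Vr = 2865 * 1.2154 / 1.31 = 2658.11 m/s

2658.11


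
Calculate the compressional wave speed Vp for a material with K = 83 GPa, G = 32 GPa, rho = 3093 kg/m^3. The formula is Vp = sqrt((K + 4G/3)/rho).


First compute the effective modulus:
K + 4G/3 = 83e9 + 4*32e9/3 = 125666666666.67 Pa
Then divide by density:
125666666666.67 / 3093 = 40629378.1658 Pa/(kg/m^3)
Take the square root:
Vp = sqrt(40629378.1658) = 6374.12 m/s

6374.12


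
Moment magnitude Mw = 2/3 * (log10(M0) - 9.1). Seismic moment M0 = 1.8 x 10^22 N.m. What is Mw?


log10(M0) = log10(1.8 x 10^22) = 22.2553
Mw = 2/3 * (22.2553 - 9.1)
= 2/3 * 13.1553
= 8.77

8.77


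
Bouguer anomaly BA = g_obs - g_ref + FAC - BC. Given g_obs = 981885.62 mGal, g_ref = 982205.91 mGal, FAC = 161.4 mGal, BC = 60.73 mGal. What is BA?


BA = g_obs - g_ref + FAC - BC
= 981885.62 - 982205.91 + 161.4 - 60.73
= -219.62 mGal

-219.62


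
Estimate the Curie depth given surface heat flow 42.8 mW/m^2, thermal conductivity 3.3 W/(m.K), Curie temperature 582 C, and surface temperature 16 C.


T_Curie - T_surf = 582 - 16 = 566 C
Convert q to W/m^2: 42.8 mW/m^2 = 0.0428 W/m^2
d = 566 * 3.3 / 0.0428 = 43640.19 m

43640.19


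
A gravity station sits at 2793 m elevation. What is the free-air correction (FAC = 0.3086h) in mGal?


FAC = 0.3086 * h
= 0.3086 * 2793
= 861.9198 mGal

861.9198


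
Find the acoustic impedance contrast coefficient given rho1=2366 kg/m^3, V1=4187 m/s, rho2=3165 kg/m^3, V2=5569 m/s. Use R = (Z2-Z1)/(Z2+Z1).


Z1 = 2366 * 4187 = 9906442
Z2 = 3165 * 5569 = 17625885
R = (17625885 - 9906442) / (17625885 + 9906442) = 7719443 / 27532327 = 0.2804

0.2804


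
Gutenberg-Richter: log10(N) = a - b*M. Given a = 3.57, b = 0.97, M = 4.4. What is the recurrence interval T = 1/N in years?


log10(N) = 3.57 - 0.97*4.4 = -0.698
N = 10^-0.698 = 0.200447
T = 1/N = 1/0.200447 = 4.9888 years

4.9888


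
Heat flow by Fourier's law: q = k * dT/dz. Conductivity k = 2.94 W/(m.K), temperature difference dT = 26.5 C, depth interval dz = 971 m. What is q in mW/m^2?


q = k * dT / dz * 1000
= 2.94 * 26.5 / 971 * 1000
= 0.080237 * 1000
= 80.2369 mW/m^2

80.2369


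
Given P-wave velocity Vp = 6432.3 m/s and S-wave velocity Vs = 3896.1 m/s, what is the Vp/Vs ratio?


Vp/Vs = 6432.3 / 3896.1
= 1.651

1.651


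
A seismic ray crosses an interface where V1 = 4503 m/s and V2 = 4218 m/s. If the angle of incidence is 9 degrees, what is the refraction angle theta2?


sin(theta1) = sin(9 deg) = 0.156434
sin(theta2) = V2/V1 * sin(theta1) = 4218/4503 * 0.156434 = 0.146534
theta2 = arcsin(0.146534) = 8.4261 degrees

8.4261


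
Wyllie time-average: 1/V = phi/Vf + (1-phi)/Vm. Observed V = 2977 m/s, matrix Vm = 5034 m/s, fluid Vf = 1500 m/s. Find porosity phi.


1/V - 1/Vm = 1/2977 - 1/5034 = 0.00013726
1/Vf - 1/Vm = 1/1500 - 1/5034 = 0.00046802
phi = 0.00013726 / 0.00046802 = 0.2933

0.2933


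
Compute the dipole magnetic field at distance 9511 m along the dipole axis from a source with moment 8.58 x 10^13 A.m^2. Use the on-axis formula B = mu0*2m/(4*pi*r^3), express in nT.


m = 8.58 x 10^13 = 85800000000000 A.m^2
2m = 171600000000000 A.m^2
r^3 = 9511^3 = 860356699831
B = (4pi*10^-7) * 171600000000000 / (4*pi * 860356699831) * 1e9
= 215638919.742403 / 10811561150623.31 * 1e9
= 19945.2157 nT

19945.2157


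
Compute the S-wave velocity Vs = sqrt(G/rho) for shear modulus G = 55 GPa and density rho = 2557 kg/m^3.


Convert G to Pa: G = 55e9 Pa
Compute G/rho = 55e9 / 2557 = 21509581.5409
Vs = sqrt(21509581.5409) = 4637.84 m/s

4637.84


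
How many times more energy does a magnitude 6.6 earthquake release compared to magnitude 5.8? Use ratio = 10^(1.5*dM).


M2 - M1 = 6.6 - 5.8 = 0.8
1.5 * 0.8 = 1.2
ratio = 10^1.2 = 15.85

15.85


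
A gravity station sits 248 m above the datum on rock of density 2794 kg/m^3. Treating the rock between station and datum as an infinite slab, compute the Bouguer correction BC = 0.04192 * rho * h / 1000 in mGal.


BC = 0.04192 * rho * h / 1000
= 0.04192 * 2794 * 248 / 1000
= 29.0469 mGal

29.0469


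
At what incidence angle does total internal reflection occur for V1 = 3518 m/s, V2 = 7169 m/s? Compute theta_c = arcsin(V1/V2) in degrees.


V1/V2 = 3518/7169 = 0.490724
theta_c = arcsin(0.490724) = 29.3882 degrees

29.3882


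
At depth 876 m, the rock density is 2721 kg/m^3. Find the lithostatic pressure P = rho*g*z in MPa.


P = rho * g * z / 1e6
= 2721 * 9.81 * 876 / 1e6
= 23383076.76 / 1e6
= 23.3831 MPa

23.3831


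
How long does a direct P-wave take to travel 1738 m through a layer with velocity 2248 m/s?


t = x / V
= 1738 / 2248
= 0.7731 s

0.7731


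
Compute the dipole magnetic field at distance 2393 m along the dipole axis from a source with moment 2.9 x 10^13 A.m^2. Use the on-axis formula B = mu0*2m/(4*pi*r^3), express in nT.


m = 2.9 x 10^13 = 29000000000000 A.m^2
2m = 58000000000000 A.m^2
r^3 = 2393^3 = 13703392457
B = (4pi*10^-7) * 58000000000000 / (4*pi * 13703392457) * 1e9
= 72884949.563283 / 172201908288.68 * 1e9
= 423252.8564 nT

423252.8564


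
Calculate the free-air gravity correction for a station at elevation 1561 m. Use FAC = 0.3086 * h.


FAC = 0.3086 * h
= 0.3086 * 1561
= 481.7246 mGal

481.7246


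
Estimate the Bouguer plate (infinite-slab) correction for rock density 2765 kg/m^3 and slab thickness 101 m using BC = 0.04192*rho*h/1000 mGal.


BC = 0.04192 * rho * h / 1000
= 0.04192 * 2765 * 101 / 1000
= 11.7068 mGal

11.7068


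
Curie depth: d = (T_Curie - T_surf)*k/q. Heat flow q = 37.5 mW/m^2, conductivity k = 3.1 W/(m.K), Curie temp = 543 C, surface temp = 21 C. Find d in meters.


T_Curie - T_surf = 543 - 21 = 522 C
Convert q to W/m^2: 37.5 mW/m^2 = 0.0375 W/m^2
d = 522 * 3.1 / 0.0375 = 43152.0 m

43152.0


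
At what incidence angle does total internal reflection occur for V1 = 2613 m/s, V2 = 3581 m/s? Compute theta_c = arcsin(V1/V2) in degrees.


V1/V2 = 2613/3581 = 0.729684
theta_c = arcsin(0.729684) = 46.8599 degrees

46.8599


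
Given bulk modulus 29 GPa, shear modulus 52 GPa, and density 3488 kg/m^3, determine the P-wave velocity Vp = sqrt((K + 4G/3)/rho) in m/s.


First compute the effective modulus:
K + 4G/3 = 29e9 + 4*52e9/3 = 98333333333.33 Pa
Then divide by density:
98333333333.33 / 3488 = 28191896.0245 Pa/(kg/m^3)
Take the square root:
Vp = sqrt(28191896.0245) = 5309.6 m/s

5309.6


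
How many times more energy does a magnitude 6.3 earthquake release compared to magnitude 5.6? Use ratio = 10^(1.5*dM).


M2 - M1 = 6.3 - 5.6 = 0.7
1.5 * 0.7 = 1.05
ratio = 10^1.05 = 11.22

11.22


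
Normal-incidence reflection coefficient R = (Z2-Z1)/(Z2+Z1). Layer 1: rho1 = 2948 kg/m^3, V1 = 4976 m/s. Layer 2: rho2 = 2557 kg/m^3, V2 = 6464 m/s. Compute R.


Z1 = 2948 * 4976 = 14669248
Z2 = 2557 * 6464 = 16528448
R = (16528448 - 14669248) / (16528448 + 14669248) = 1859200 / 31197696 = 0.0596

0.0596


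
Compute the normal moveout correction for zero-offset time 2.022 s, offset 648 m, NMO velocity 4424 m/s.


x/Vnmo = 648/4424 = 0.146474
(x/Vnmo)^2 = 0.021455
t0^2 = 4.088484
sqrt(4.088484 + 0.021455) = 2.027298
dt = 2.027298 - 2.022 = 0.005298

0.005298


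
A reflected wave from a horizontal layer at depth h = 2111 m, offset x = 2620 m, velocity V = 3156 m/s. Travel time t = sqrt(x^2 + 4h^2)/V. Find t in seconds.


x^2 + 4h^2 = 2620^2 + 4*2111^2 = 6864400 + 17825284 = 24689684
sqrt(24689684) = 4968.8715
t = 4968.8715 / 3156 = 1.5744 s

1.5744


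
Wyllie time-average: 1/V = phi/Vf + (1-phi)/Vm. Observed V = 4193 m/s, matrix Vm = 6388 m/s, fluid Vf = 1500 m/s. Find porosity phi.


1/V - 1/Vm = 1/4193 - 1/6388 = 8.195e-05
1/Vf - 1/Vm = 1/1500 - 1/6388 = 0.00051012
phi = 8.195e-05 / 0.00051012 = 0.1606

0.1606


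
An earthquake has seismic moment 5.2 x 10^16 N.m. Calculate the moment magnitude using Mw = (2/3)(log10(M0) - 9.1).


log10(M0) = log10(5.2 x 10^16) = 16.716
Mw = 2/3 * (16.716 - 9.1)
= 2/3 * 7.616
= 5.08

5.08


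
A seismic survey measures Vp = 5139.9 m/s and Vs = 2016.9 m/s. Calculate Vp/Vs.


Vp/Vs = 5139.9 / 2016.9
= 2.5484

2.5484


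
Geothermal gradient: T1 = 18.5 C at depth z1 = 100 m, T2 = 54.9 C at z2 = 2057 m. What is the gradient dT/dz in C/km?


dT = 54.9 - 18.5 = 36.4 C
dz = 2057 - 100 = 1957 m
gradient = dT/dz * 1000 = 36.4/1957 * 1000 = 18.5999 C/km

18.5999


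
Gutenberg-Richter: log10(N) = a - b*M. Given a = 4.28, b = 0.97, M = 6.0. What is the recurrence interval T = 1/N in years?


log10(N) = 4.28 - 0.97*6.0 = -1.54
N = 10^-1.54 = 0.02884
T = 1/N = 1/0.02884 = 34.6737 years

34.6737


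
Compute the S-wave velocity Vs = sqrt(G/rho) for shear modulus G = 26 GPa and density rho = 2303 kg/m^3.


Convert G to Pa: G = 26e9 Pa
Compute G/rho = 26e9 / 2303 = 11289622.2319
Vs = sqrt(11289622.2319) = 3360.0 m/s

3360.0


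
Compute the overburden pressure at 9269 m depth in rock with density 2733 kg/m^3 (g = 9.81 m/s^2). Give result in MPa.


P = rho * g * z / 1e6
= 2733 * 9.81 * 9269 / 1e6
= 248508656.37 / 1e6
= 248.5087 MPa

248.5087


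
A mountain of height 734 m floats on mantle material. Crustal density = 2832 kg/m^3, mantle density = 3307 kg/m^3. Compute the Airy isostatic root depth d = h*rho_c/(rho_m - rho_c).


rho_m - rho_c = 3307 - 2832 = 475
d = 734 * 2832 / 475
= 2078688 / 475
= 4376.19 m

4376.19


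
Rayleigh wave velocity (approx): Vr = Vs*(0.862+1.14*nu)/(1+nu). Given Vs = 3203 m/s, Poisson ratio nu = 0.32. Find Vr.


Numerator factor = 0.862 + 1.14*0.32 = 1.2268
Denominator = 1 + 0.32 = 1.32
Vr = 3203 * 1.2268 / 1.32 = 2976.85 m/s

2976.85


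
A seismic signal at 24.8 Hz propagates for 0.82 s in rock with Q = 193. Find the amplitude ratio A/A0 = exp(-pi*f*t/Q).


pi*f*t/Q = pi*24.8*0.82/193 = 0.331023
A/A0 = exp(-0.331023) = 0.718189

0.718189


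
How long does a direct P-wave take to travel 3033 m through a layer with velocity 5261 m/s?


t = x / V
= 3033 / 5261
= 0.5765 s

0.5765


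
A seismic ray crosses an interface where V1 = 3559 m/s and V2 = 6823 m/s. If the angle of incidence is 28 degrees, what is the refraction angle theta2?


sin(theta1) = sin(28 deg) = 0.469472
sin(theta2) = V2/V1 * sin(theta1) = 6823/3559 * 0.469472 = 0.900029
theta2 = arcsin(0.900029) = 64.1619 degrees

64.1619


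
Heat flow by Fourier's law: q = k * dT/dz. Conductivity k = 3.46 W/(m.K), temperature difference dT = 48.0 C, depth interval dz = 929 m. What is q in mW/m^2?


q = k * dT / dz * 1000
= 3.46 * 48.0 / 929 * 1000
= 0.178773 * 1000
= 178.7729 mW/m^2

178.7729


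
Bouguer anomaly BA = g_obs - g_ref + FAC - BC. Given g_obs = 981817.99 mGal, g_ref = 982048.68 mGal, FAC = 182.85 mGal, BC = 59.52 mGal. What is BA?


BA = g_obs - g_ref + FAC - BC
= 981817.99 - 982048.68 + 182.85 - 59.52
= -107.36 mGal

-107.36


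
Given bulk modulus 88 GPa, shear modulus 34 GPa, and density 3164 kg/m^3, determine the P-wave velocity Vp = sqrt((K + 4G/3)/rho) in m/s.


First compute the effective modulus:
K + 4G/3 = 88e9 + 4*34e9/3 = 133333333333.33 Pa
Then divide by density:
133333333333.33 / 3164 = 42140750.1054 Pa/(kg/m^3)
Take the square root:
Vp = sqrt(42140750.1054) = 6491.59 m/s

6491.59


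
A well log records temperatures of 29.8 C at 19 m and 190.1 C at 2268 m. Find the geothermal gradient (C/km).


dT = 190.1 - 29.8 = 160.3 C
dz = 2268 - 19 = 2249 m
gradient = dT/dz * 1000 = 160.3/2249 * 1000 = 71.2761 C/km

71.2761


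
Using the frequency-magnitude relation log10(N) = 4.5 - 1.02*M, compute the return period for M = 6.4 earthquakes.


log10(N) = 4.5 - 1.02*6.4 = -2.028
N = 10^-2.028 = 0.009376
T = 1/N = 1/0.009376 = 106.6596 years

106.6596


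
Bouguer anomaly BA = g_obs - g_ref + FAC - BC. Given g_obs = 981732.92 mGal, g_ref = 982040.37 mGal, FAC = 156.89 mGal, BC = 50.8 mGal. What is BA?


BA = g_obs - g_ref + FAC - BC
= 981732.92 - 982040.37 + 156.89 - 50.8
= -201.36 mGal

-201.36


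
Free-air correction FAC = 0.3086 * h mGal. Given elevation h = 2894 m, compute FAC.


FAC = 0.3086 * h
= 0.3086 * 2894
= 893.0884 mGal

893.0884


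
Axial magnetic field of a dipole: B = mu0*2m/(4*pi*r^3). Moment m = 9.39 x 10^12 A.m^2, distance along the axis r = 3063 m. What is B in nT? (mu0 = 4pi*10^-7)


m = 9.39 x 10^12 = 9390000000000 A.m^2
2m = 18780000000000 A.m^2
r^3 = 3063^3 = 28736971047
B = (4pi*10^-7) * 18780000000000 / (4*pi * 28736971047) * 1e9
= 23599644.013767 / 361119428510.71 * 1e9
= 65351.3551 nT

65351.3551


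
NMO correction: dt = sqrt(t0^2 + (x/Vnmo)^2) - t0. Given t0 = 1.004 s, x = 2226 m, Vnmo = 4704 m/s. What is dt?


x/Vnmo = 2226/4704 = 0.473214
(x/Vnmo)^2 = 0.223932
t0^2 = 1.008016
sqrt(1.008016 + 0.223932) = 1.109931
dt = 1.109931 - 1.004 = 0.105931

0.105931


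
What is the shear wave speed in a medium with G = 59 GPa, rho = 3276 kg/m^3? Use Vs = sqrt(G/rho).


Convert G to Pa: G = 59e9 Pa
Compute G/rho = 59e9 / 3276 = 18009768.0098
Vs = sqrt(18009768.0098) = 4243.79 m/s

4243.79


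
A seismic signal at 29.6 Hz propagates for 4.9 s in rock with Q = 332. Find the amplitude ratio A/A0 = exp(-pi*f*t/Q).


pi*f*t/Q = pi*29.6*4.9/332 = 1.37246
A/A0 = exp(-1.37246) = 0.253483

0.253483


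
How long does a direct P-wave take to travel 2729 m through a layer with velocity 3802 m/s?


t = x / V
= 2729 / 3802
= 0.7178 s

0.7178


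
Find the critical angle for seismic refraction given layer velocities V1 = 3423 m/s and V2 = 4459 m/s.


V1/V2 = 3423/4459 = 0.767661
theta_c = arcsin(0.767661) = 50.1443 degrees

50.1443


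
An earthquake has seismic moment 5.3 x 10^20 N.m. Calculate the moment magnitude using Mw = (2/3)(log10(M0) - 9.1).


log10(M0) = log10(5.3 x 10^20) = 20.7243
Mw = 2/3 * (20.7243 - 9.1)
= 2/3 * 11.6243
= 7.75

7.75


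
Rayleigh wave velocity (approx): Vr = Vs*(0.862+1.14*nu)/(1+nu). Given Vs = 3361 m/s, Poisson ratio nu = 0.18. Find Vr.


Numerator factor = 0.862 + 1.14*0.18 = 1.0672
Denominator = 1 + 0.18 = 1.18
Vr = 3361 * 1.0672 / 1.18 = 3039.71 m/s

3039.71


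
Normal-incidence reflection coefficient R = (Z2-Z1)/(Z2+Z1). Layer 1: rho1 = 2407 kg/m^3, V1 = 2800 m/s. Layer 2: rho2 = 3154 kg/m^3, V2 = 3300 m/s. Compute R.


Z1 = 2407 * 2800 = 6739600
Z2 = 3154 * 3300 = 10408200
R = (10408200 - 6739600) / (10408200 + 6739600) = 3668600 / 17147800 = 0.2139

0.2139


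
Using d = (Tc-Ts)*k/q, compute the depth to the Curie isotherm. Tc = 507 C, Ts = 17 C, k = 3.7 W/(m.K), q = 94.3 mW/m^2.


T_Curie - T_surf = 507 - 17 = 490 C
Convert q to W/m^2: 94.3 mW/m^2 = 0.0943 W/m^2
d = 490 * 3.7 / 0.0943 = 19225.87 m

19225.87


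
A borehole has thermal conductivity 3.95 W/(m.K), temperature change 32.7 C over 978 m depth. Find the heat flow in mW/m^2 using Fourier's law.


q = k * dT / dz * 1000
= 3.95 * 32.7 / 978 * 1000
= 0.132071 * 1000
= 132.0706 mW/m^2

132.0706


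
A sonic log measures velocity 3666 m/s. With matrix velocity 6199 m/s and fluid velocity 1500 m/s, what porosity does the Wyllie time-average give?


1/V - 1/Vm = 1/3666 - 1/6199 = 0.00011146
1/Vf - 1/Vm = 1/1500 - 1/6199 = 0.00050535
phi = 0.00011146 / 0.00050535 = 0.2206

0.2206


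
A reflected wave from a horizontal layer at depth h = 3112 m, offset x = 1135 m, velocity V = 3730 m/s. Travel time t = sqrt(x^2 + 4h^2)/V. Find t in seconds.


x^2 + 4h^2 = 1135^2 + 4*3112^2 = 1288225 + 38738176 = 40026401
sqrt(40026401) = 6326.6422
t = 6326.6422 / 3730 = 1.6962 s

1.6962


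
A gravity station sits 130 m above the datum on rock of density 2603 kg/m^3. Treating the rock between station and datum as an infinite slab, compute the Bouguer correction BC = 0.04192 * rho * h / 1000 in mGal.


BC = 0.04192 * rho * h / 1000
= 0.04192 * 2603 * 130 / 1000
= 14.1853 mGal

14.1853


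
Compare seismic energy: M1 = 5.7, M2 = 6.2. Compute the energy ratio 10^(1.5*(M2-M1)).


M2 - M1 = 6.2 - 5.7 = 0.5
1.5 * 0.5 = 0.75
ratio = 10^0.75 = 5.62

5.62


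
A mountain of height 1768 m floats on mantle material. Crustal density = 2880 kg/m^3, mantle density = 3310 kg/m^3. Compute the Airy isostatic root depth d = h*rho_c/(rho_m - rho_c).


rho_m - rho_c = 3310 - 2880 = 430
d = 1768 * 2880 / 430
= 5091840 / 430
= 11841.49 m

11841.49


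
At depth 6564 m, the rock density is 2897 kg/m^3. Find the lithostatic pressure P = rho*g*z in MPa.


P = rho * g * z / 1e6
= 2897 * 9.81 * 6564 / 1e6
= 186546057.48 / 1e6
= 186.5461 MPa

186.5461


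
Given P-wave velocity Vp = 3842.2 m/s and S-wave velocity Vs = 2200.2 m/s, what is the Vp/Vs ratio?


Vp/Vs = 3842.2 / 2200.2
= 1.7463

1.7463


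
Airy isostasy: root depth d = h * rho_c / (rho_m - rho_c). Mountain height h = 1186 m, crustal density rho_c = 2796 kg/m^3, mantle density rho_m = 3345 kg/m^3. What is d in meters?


rho_m - rho_c = 3345 - 2796 = 549
d = 1186 * 2796 / 549
= 3316056 / 549
= 6040.17 m

6040.17


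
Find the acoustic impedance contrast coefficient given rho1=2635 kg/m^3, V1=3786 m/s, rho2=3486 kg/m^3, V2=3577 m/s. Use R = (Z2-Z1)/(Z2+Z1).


Z1 = 2635 * 3786 = 9976110
Z2 = 3486 * 3577 = 12469422
R = (12469422 - 9976110) / (12469422 + 9976110) = 2493312 / 22445532 = 0.1111

0.1111


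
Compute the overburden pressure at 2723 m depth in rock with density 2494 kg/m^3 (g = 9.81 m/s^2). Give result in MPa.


P = rho * g * z / 1e6
= 2494 * 9.81 * 2723 / 1e6
= 66621299.22 / 1e6
= 66.6213 MPa

66.6213


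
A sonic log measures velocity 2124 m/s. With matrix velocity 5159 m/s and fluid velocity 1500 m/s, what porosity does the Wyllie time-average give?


1/V - 1/Vm = 1/2124 - 1/5159 = 0.00027697
1/Vf - 1/Vm = 1/1500 - 1/5159 = 0.00047283
phi = 0.00027697 / 0.00047283 = 0.5858

0.5858


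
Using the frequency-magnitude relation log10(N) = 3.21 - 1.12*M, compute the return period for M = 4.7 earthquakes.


log10(N) = 3.21 - 1.12*4.7 = -2.054
N = 10^-2.054 = 0.008831
T = 1/N = 1/0.008831 = 113.24 years

113.24


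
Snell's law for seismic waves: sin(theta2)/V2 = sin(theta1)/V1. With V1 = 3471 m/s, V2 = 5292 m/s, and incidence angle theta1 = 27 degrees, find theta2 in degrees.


sin(theta1) = sin(27 deg) = 0.45399
sin(theta2) = V2/V1 * sin(theta1) = 5292/3471 * 0.45399 = 0.692169
theta2 = arcsin(0.692169) = 43.802 degrees

43.802


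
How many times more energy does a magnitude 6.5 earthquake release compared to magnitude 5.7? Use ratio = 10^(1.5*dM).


M2 - M1 = 6.5 - 5.7 = 0.8
1.5 * 0.8 = 1.2
ratio = 10^1.2 = 15.85

15.85


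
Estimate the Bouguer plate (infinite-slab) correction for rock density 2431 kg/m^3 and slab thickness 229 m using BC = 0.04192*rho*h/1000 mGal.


BC = 0.04192 * rho * h / 1000
= 0.04192 * 2431 * 229 / 1000
= 23.3368 mGal

23.3368


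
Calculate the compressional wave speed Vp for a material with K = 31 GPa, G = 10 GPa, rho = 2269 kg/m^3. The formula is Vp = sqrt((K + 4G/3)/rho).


First compute the effective modulus:
K + 4G/3 = 31e9 + 4*10e9/3 = 44333333333.33 Pa
Then divide by density:
44333333333.33 / 2269 = 19538710.1513 Pa/(kg/m^3)
Take the square root:
Vp = sqrt(19538710.1513) = 4420.26 m/s

4420.26


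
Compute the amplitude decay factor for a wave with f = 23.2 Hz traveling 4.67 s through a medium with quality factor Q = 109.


pi*f*t/Q = pi*23.2*4.67/109 = 3.122685
A/A0 = exp(-3.122685) = 0.044039

0.044039


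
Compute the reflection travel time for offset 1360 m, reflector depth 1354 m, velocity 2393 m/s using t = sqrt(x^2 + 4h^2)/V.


x^2 + 4h^2 = 1360^2 + 4*1354^2 = 1849600 + 7333264 = 9182864
sqrt(9182864) = 3030.3241
t = 3030.3241 / 2393 = 1.2663 s

1.2663


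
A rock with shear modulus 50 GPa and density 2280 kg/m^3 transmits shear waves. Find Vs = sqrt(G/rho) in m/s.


Convert G to Pa: G = 50e9 Pa
Compute G/rho = 50e9 / 2280 = 21929824.5614
Vs = sqrt(21929824.5614) = 4682.93 m/s

4682.93


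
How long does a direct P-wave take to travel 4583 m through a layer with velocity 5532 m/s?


t = x / V
= 4583 / 5532
= 0.8285 s

0.8285


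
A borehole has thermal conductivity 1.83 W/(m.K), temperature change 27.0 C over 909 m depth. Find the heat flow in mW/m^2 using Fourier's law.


q = k * dT / dz * 1000
= 1.83 * 27.0 / 909 * 1000
= 0.054356 * 1000
= 54.3564 mW/m^2

54.3564


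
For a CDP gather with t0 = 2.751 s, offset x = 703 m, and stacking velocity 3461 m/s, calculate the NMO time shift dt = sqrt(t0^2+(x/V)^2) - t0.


x/Vnmo = 703/3461 = 0.20312
(x/Vnmo)^2 = 0.041258
t0^2 = 7.568001
sqrt(7.568001 + 0.041258) = 2.758489
dt = 2.758489 - 2.751 = 0.007489

0.007489


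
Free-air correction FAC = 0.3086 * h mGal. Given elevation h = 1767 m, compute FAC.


FAC = 0.3086 * h
= 0.3086 * 1767
= 545.2962 mGal

545.2962


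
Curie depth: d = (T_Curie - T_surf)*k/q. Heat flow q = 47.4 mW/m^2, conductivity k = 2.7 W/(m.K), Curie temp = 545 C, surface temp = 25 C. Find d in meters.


T_Curie - T_surf = 545 - 25 = 520 C
Convert q to W/m^2: 47.4 mW/m^2 = 0.0474 W/m^2
d = 520 * 2.7 / 0.0474 = 29620.25 m

29620.25


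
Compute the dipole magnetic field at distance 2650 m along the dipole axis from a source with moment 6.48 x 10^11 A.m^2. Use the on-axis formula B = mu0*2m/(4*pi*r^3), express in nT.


m = 6.48 x 10^11 = 648000000000 A.m^2
2m = 1296000000000 A.m^2
r^3 = 2650^3 = 18609625000
B = (4pi*10^-7) * 1296000000000 / (4*pi * 18609625000) * 1e9
= 1628601.631621 / 233855444744.24 * 1e9
= 6964.1382 nT

6964.1382


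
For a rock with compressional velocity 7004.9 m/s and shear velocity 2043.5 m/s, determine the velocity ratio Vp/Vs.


Vp/Vs = 7004.9 / 2043.5
= 3.4279

3.4279


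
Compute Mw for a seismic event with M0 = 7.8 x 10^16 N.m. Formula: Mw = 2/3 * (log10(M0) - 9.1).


log10(M0) = log10(7.8 x 10^16) = 16.8921
Mw = 2/3 * (16.8921 - 9.1)
= 2/3 * 7.7921
= 5.19

5.19


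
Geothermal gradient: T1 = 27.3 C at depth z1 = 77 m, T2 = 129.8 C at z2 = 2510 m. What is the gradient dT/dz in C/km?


dT = 129.8 - 27.3 = 102.5 C
dz = 2510 - 77 = 2433 m
gradient = dT/dz * 1000 = 102.5/2433 * 1000 = 42.1291 C/km

42.1291


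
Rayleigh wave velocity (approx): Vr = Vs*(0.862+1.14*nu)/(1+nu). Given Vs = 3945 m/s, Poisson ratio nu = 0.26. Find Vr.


Numerator factor = 0.862 + 1.14*0.26 = 1.1584
Denominator = 1 + 0.26 = 1.26
Vr = 3945 * 1.1584 / 1.26 = 3626.9 m/s

3626.9


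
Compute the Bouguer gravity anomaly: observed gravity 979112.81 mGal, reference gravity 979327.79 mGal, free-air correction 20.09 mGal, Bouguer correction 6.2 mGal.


BA = g_obs - g_ref + FAC - BC
= 979112.81 - 979327.79 + 20.09 - 6.2
= -201.09 mGal

-201.09


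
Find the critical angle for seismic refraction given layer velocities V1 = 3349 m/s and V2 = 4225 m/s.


V1/V2 = 3349/4225 = 0.792663
theta_c = arcsin(0.792663) = 52.435 degrees

52.435


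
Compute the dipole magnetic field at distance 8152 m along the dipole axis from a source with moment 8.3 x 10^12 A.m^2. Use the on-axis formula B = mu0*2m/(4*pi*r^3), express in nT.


m = 8.3 x 10^12 = 8300000000000 A.m^2
2m = 16600000000000 A.m^2
r^3 = 8152^3 = 541742007808
B = (4pi*10^-7) * 16600000000000 / (4*pi * 541742007808) * 1e9
= 20860175.219836 / 6807730847482.39 * 1e9
= 3064.1892 nT

3064.1892


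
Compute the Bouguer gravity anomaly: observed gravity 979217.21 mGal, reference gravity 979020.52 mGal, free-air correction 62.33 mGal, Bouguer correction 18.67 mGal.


BA = g_obs - g_ref + FAC - BC
= 979217.21 - 979020.52 + 62.33 - 18.67
= 240.35 mGal

240.35


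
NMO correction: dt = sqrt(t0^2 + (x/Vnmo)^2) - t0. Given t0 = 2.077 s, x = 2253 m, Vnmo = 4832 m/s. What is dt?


x/Vnmo = 2253/4832 = 0.466267
(x/Vnmo)^2 = 0.217405
t0^2 = 4.313929
sqrt(4.313929 + 0.217405) = 2.128693
dt = 2.128693 - 2.077 = 0.051693

0.051693


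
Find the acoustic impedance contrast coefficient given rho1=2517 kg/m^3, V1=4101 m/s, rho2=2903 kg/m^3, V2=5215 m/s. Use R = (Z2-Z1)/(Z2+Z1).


Z1 = 2517 * 4101 = 10322217
Z2 = 2903 * 5215 = 15139145
R = (15139145 - 10322217) / (15139145 + 10322217) = 4816928 / 25461362 = 0.1892

0.1892


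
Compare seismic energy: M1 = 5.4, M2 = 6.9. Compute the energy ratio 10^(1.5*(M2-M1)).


M2 - M1 = 6.9 - 5.4 = 1.5
1.5 * 1.5 = 2.25
ratio = 10^2.25 = 177.83

177.83


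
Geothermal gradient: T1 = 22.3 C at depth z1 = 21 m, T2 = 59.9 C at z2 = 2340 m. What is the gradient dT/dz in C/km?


dT = 59.9 - 22.3 = 37.6 C
dz = 2340 - 21 = 2319 m
gradient = dT/dz * 1000 = 37.6/2319 * 1000 = 16.2139 C/km

16.2139


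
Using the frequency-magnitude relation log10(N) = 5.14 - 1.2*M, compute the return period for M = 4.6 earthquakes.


log10(N) = 5.14 - 1.2*4.6 = -0.38
N = 10^-0.38 = 0.416869
T = 1/N = 1/0.416869 = 2.3988 years

2.3988


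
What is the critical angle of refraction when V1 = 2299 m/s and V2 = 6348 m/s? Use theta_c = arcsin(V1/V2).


V1/V2 = 2299/6348 = 0.362161
theta_c = arcsin(0.362161) = 21.233 degrees

21.233


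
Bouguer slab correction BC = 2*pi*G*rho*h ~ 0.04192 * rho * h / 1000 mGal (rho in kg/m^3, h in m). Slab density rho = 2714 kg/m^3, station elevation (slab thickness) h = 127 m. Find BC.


BC = 0.04192 * rho * h / 1000
= 0.04192 * 2714 * 127 / 1000
= 14.4489 mGal

14.4489


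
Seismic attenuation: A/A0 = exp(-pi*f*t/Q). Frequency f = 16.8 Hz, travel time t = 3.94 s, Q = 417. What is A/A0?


pi*f*t/Q = pi*16.8*3.94/417 = 0.498677
A/A0 = exp(-0.498677) = 0.607334

0.607334


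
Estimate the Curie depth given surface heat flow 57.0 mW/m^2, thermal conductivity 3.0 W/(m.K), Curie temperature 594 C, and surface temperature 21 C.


T_Curie - T_surf = 594 - 21 = 573 C
Convert q to W/m^2: 57.0 mW/m^2 = 0.057 W/m^2
d = 573 * 3.0 / 0.057 = 30157.89 m

30157.89


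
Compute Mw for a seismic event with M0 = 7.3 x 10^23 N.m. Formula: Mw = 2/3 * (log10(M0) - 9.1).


log10(M0) = log10(7.3 x 10^23) = 23.8633
Mw = 2/3 * (23.8633 - 9.1)
= 2/3 * 14.7633
= 9.84

9.84


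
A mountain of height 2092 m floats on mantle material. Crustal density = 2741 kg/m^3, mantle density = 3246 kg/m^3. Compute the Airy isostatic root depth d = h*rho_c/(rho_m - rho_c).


rho_m - rho_c = 3246 - 2741 = 505
d = 2092 * 2741 / 505
= 5734172 / 505
= 11354.8 m

11354.8


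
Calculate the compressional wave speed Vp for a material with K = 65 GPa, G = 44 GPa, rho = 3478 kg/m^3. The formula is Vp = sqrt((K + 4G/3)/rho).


First compute the effective modulus:
K + 4G/3 = 65e9 + 4*44e9/3 = 123666666666.67 Pa
Then divide by density:
123666666666.67 / 3478 = 35556833.4292 Pa/(kg/m^3)
Take the square root:
Vp = sqrt(35556833.4292) = 5962.96 m/s

5962.96


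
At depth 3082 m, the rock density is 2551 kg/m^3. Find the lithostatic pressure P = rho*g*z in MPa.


P = rho * g * z / 1e6
= 2551 * 9.81 * 3082 / 1e6
= 77128005.42 / 1e6
= 77.128 MPa

77.128


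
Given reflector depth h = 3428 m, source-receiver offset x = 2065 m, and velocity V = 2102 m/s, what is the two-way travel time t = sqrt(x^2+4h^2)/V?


x^2 + 4h^2 = 2065^2 + 4*3428^2 = 4264225 + 47004736 = 51268961
sqrt(51268961) = 7160.2347
t = 7160.2347 / 2102 = 3.4064 s

3.4064


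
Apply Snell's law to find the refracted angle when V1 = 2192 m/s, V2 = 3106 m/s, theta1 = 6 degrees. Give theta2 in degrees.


sin(theta1) = sin(6 deg) = 0.104528
sin(theta2) = V2/V1 * sin(theta1) = 3106/2192 * 0.104528 = 0.148114
theta2 = arcsin(0.148114) = 8.5176 degrees

8.5176


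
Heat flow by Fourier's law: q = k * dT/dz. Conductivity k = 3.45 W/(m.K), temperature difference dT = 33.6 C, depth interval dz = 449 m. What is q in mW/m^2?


q = k * dT / dz * 1000
= 3.45 * 33.6 / 449 * 1000
= 0.258174 * 1000
= 258.1737 mW/m^2

258.1737


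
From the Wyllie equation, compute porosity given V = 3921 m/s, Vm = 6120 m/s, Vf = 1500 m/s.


1/V - 1/Vm = 1/3921 - 1/6120 = 9.164e-05
1/Vf - 1/Vm = 1/1500 - 1/6120 = 0.00050327
phi = 9.164e-05 / 0.00050327 = 0.1821

0.1821


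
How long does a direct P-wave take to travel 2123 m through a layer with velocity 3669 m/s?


t = x / V
= 2123 / 3669
= 0.5786 s

0.5786


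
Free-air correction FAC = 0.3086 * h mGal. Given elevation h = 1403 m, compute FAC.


FAC = 0.3086 * h
= 0.3086 * 1403
= 432.9658 mGal

432.9658


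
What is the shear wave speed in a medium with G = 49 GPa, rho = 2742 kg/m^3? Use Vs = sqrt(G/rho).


Convert G to Pa: G = 49e9 Pa
Compute G/rho = 49e9 / 2742 = 17870167.7608
Vs = sqrt(17870167.7608) = 4227.31 m/s

4227.31


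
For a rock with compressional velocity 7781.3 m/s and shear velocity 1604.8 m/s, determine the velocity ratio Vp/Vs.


Vp/Vs = 7781.3 / 1604.8
= 4.8488

4.8488


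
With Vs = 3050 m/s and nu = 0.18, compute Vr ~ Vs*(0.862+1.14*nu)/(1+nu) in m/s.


Numerator factor = 0.862 + 1.14*0.18 = 1.0672
Denominator = 1 + 0.18 = 1.18
Vr = 3050 * 1.0672 / 1.18 = 2758.44 m/s

2758.44


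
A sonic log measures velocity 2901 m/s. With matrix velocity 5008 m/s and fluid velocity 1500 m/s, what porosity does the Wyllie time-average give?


1/V - 1/Vm = 1/2901 - 1/5008 = 0.00014503
1/Vf - 1/Vm = 1/1500 - 1/5008 = 0.00046699
phi = 0.00014503 / 0.00046699 = 0.3106

0.3106


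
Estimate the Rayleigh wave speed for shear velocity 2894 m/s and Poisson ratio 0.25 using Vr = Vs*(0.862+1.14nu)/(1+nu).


Numerator factor = 0.862 + 1.14*0.25 = 1.147
Denominator = 1 + 0.25 = 1.25
Vr = 2894 * 1.147 / 1.25 = 2655.53 m/s

2655.53


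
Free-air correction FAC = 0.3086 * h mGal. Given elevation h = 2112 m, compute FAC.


FAC = 0.3086 * h
= 0.3086 * 2112
= 651.7632 mGal

651.7632
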